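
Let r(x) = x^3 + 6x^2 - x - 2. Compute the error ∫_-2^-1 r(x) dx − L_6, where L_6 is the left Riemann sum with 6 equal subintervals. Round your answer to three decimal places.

-1.007

Exact integral: ∫_-2^-1 r(x) dx = 9.75.
L_6 ≈ 10.75694.
Error ≈ 9.75 − 10.75694 ≈ -1.007.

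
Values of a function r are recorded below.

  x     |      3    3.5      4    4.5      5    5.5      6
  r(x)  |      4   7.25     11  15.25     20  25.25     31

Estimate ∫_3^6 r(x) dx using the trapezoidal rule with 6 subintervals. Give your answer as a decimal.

Δx = 0.5.
T_6 = (0.5/2)·[4 + 2·7.25 + 2·11 + 2·15.25 + 2·20 + 2·25.25 + 31] = 48.125.

48.125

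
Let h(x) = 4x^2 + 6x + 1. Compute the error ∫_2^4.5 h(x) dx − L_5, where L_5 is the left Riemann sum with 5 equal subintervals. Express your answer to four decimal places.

Exact integral: ∫_2^4.5 h(x) dx ≈ 162.083333.
L_5 = 142.5.
Error ≈ 162.083333 − 142.5 ≈ 19.5833.

19.5833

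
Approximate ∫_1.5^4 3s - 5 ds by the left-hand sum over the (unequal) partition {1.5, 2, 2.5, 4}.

4

Subinterval widths: 0.5, 0.5, 1.5.
Left endpoints: 1.5, 2, 2.5.
f(1.5) = -0.5, f(2) = 1, f(2.5) = 2.5.
Sum = Σ Δs_i · f(s_i).
Sum = 4.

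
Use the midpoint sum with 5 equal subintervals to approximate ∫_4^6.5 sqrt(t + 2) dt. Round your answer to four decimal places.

6.7234

Δt = (6.5 − 4)/5 = 0.5.
Midpoints: 4.25, 4.75, 5.25, 5.75, 6.25.
f(4.25) ≈ 2.5000, f(4.75) ≈ 2.5981, f(5.25) ≈ 2.6926, f(5.75) ≈ 2.7839, f(6.25) ≈ 2.8723.
Sum = Δt · [f(4.25) + f(4.75) + f(5.25) + f(5.75) + f(6.25)].
Sum ≈ 6.7234.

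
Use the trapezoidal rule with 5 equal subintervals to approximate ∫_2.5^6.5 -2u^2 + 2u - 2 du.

-145.52

Δu = (6.5 − 2.5)/5 = 0.8.
f(2.5) = -9.5, f(3.3) = -17.18, f(4.1) = -27.42, f(4.9) = -40.22, f(5.7) = -55.58, f(6.5) = -73.5.
T_5 = (Δu/2)·[f(u_0) + 2f(u_1) + ... + 2f(u_{4}) + f(u_5)].
Sum = -145.52.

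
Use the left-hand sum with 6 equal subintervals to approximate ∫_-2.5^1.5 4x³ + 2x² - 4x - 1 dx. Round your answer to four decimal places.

Δx = (1.5 − (-2.5))/6 = 2/3.
Left endpoints: -2.5, -11/6, -7/6, -0.5, 1/6, 5/6.
f(-2.5) = -41, f(-11/6) = -313/27, f(-7/6) = 1/27, f(-0.5) = 1, f(1/6) = -43/27, f(5/6) = -17/27.
Sum = Δx · [f(-2.5) + f(-11/6) + f(-7/6) + ...].
Sum ≈ -35.8519.

-35.8519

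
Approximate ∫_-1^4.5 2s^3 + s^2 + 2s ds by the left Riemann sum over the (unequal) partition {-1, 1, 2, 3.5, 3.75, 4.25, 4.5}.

169.7890625

Subinterval widths: 2, 1, 1.5, 0.25, 0.5, 0.25.
Left endpoints: -1, 1, 2, 3.5, 3.75, 4.25.
f(-1) = -3, f(1) = 5, f(2) = 24, f(3.5) = 105, f(3.75) = 127.03125, f(4.25) = 180.09375.
Sum = Σ Δs_i · f(s_i).
Sum = 169.7890625.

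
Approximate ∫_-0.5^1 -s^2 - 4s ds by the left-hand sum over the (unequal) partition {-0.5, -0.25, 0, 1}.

0.671875

Subinterval widths: 0.25, 0.25, 1.
Left endpoints: -0.5, -0.25, 0.
f(-0.5) = 1.75, f(-0.25) = 0.9375, f(0) = 0.
Sum = Σ Δs_i · f(s_i).
Sum = 0.671875.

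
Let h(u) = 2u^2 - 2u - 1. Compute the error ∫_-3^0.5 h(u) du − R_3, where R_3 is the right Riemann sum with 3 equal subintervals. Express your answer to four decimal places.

Exact integral: ∫_-3^0.5 h(u) du ≈ 23.333333.
R_3 ≈ 10.629630.
Error ≈ 23.333333 − 10.629630 ≈ 12.7037.

12.7037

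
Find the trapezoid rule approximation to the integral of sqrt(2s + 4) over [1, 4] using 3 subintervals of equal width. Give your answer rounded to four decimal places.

Δs = (4 − 1)/3 = 1.
f(1) ≈ 2.4495, f(2) ≈ 2.8284, f(3) ≈ 3.1623, f(4) ≈ 3.4641.
T_3 = (Δs/2)·[f(s_0) + 2f(s_1) + 2f(s_2) + f(s_3)].
Sum ≈ 8.9475.

8.9475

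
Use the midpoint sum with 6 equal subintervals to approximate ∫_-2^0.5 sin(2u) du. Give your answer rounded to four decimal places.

Δu = (0.5 − (-2))/6 = 5/12.
Midpoints: -43/24, -1.375, -23/24, -13/24, -0.125, 7/24.
f(-43/24) ≈ 0.4275, f(-1.375) ≈ -0.3817, f(-23/24) ≈ -0.9408, f(-13/24) ≈ -0.8835, f(-0.125) ≈ -0.2474, f(7/24) ≈ 0.5508.
Sum = Δu · [f(-43/24) + f(-1.375) + f(-23/24) + ...].
Sum ≈ -0.6146.

-0.6146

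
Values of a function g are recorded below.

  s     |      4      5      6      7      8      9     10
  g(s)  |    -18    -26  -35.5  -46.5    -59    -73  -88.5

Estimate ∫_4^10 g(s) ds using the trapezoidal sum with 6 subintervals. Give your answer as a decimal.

Δs = 1.
T_6 = (1/2)·[(-18) + 2·(-26) + 2·(-35.5) + 2·(-46.5) + 2·(-59) + 2·(-73) + (-88.5)] = -293.25.

-293.25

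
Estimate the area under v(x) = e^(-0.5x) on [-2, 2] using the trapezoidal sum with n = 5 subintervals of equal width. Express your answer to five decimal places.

4.76332

Δx = (2 − (-2))/5 = 0.8.
v(-2) ≈ 2.71828, v(-1.2) ≈ 1.82212, v(-0.4) ≈ 1.22140, v(0.4) ≈ 0.81873, v(1.2) ≈ 0.54881, v(2) ≈ 0.36788.
T_5 = (Δx/2)·[v(x_0) + 2v(x_1) + ... + 2v(x_{4}) + v(x_5)].
Sum ≈ 4.76332.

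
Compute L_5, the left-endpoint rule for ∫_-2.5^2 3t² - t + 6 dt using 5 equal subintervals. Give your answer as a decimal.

58.635

Δt = (2 − (-2.5))/5 = 0.9.
Left endpoints: -2.5, -1.6, -0.7, 0.2, 1.1.
f(-2.5) = 27.25, f(-1.6) = 15.28, f(-0.7) = 8.17, f(0.2) = 5.92, f(1.1) = 8.53.
Sum = Δt · [f(-2.5) + f(-1.6) + f(-0.7) + f(0.2) + f(1.1)].
Sum = 58.635.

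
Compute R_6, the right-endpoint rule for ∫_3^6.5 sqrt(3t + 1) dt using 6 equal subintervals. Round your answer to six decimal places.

Δt = (6.5 − 3)/6 = 7/12.
Right endpoints: 43/12, 25/6, 4.75, 16/3, 71/12, 6.5.
f(43/12) ≈ 3.427827, f(25/6) ≈ 3.674235, f(4.75) ≈ 3.905125, f(16/3) ≈ 4.123106, f(71/12) ≈ 4.330127, f(6.5) ≈ 4.527693.
Sum = Δt · [f(43/12) + f(25/6) + f(4.75) + ...].
Sum ≈ 13.993065.

13.993065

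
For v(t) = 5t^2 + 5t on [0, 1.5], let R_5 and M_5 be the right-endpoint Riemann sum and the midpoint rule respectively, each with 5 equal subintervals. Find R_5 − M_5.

2.98125

R_5 = 14.175.
M_5 = 11.19375.
R_5 − M_5 = 2.98125.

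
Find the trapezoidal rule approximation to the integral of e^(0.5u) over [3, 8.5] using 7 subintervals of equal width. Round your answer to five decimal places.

132.93115

Δu = (8.5 − 3)/7 = 11/14.
f(3) ≈ 4.48169, f(53/14) ≈ 6.63831, f(32/7) ≈ 9.83271, f(75/14) ≈ 14.56427, f(43/7) ≈ 21.57270, f(97/14) ≈ 31.95363, f(54/7) ≈ 47.32993, f(8.5) ≈ 70.10541.
T_7 = (Δu/2)·[f(u_0) + 2f(u_1) + ... + 2f(u_{6}) + f(u_7)].
Sum ≈ 132.93115.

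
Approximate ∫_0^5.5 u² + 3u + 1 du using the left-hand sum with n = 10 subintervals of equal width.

Δu = (5.5 − 0)/10 = 0.55.
Left endpoints: 0, 0.55, 1.1, 1.65, 2.2, 2.75, 3.3, 3.85, 4.4, 4.95.
f(0) = 1, f(0.55) = 2.9525, f(1.1) = 5.51, f(1.65) = 8.6725, f(2.2) = 12.44, f(2.75) = 16.8125, f(3.3) = 21.79, f(3.85) = 27.3725, f(4.4) = 33.56, f(4.95) = 40.3525.
Sum = Δu · [f(0) + f(0.55) + f(1.1) + ...].
Sum = 93.754375.

93.754375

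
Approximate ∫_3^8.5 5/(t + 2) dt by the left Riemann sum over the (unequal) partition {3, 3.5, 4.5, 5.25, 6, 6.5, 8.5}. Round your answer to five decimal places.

3.99223

Subinterval widths: 0.5, 1, 0.75, 0.75, 0.5, 2.
Left endpoints: 3, 3.5, 4.5, 5.25, 6, 6.5.
f(3) = 1, f(3.5) = 10/11, f(4.5) = 10/13, f(5.25) = 20/29, f(6) = 0.625, f(6.5) = 10/17.
Sum = Σ Δt_i · f(t_i).
Sum ≈ 3.99223.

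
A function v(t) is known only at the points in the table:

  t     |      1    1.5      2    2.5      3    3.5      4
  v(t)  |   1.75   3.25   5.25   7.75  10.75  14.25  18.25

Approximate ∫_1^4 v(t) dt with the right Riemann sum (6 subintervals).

29.75

Δt = 0.5.
Sum = 0.5·[3.25 + 5.25 + 7.75 + 10.75 + 14.25 + 18.25] = 29.75.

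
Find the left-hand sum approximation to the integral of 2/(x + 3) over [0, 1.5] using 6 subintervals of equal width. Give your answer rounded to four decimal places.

0.8394

Δx = (1.5 − 0)/6 = 0.25.
Left endpoints: 0, 0.25, 0.5, 0.75, 1, 1.25.
f(0) = 2/3, f(0.25) = 8/13, f(0.5) = 4/7, f(0.75) = 8/15, f(1) = 0.5, f(1.25) = 8/17.
Sum = Δx · [f(0) + f(0.25) + f(0.5) + ...].
Sum ≈ 0.8394.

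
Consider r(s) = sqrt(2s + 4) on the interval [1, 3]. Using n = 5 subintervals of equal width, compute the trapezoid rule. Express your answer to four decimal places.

5.6407

Δs = (3 − 1)/5 = 0.4.
r(1) ≈ 2.4495, r(1.4) ≈ 2.6077, r(1.8) ≈ 2.7568, r(2.2) ≈ 2.8983, r(2.6) ≈ 3.0332, r(3) ≈ 3.1623.
T_5 = (Δs/2)·[r(s_0) + 2r(s_1) + ... + 2r(s_{4}) + r(s_5)].
Sum ≈ 5.6407.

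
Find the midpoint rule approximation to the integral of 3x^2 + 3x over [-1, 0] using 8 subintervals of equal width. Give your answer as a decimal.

Δx = (0 − (-1))/8 = 0.125.
Midpoints: -0.9375, -0.8125, -0.6875, -0.5625, -0.4375, -0.3125, -0.1875, -0.0625.
f(-0.9375) = -0.17578125, f(-0.8125) = -0.45703125, f(-0.6875) = -0.64453125, f(-0.5625) = -0.73828125, f(-0.4375) = -0.73828125, f(-0.3125) = -0.64453125, f(-0.1875) = -0.45703125, f(-0.0625) = -0.17578125.
Sum = Δx · [f(-0.9375) + f(-0.8125) + f(-0.6875) + ...].
Sum = -0.50390625.

-0.50390625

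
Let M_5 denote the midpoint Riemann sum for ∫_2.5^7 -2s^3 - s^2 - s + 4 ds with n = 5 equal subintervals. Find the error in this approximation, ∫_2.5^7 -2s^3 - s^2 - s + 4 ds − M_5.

Exact integral: ∫_2.5^7 f(s) ds = -1293.46875.
M_5 = -1284.508125.
Error = -1293.46875 − (-1284.508125) = -8.960625.

-8.960625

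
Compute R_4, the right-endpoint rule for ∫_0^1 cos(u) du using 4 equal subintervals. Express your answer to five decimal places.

Δu = (1 − 0)/4 = 0.25.
Right endpoints: 0.25, 0.5, 0.75, 1.
f(0.25) ≈ 0.96891, f(0.5) ≈ 0.87758, f(0.75) ≈ 0.73169, f(1) ≈ 0.54030.
Sum = Δu · [f(0.25) + f(0.5) + f(0.75) + f(1)].
Sum ≈ 0.77962.

0.77962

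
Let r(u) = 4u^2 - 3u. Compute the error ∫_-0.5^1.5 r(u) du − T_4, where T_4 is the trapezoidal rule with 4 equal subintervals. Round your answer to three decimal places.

-0.333

Exact integral: ∫_-0.5^1.5 r(u) du ≈ 1.66667.
T_4 = 2.
Error ≈ 1.66667 − 2 ≈ -0.333.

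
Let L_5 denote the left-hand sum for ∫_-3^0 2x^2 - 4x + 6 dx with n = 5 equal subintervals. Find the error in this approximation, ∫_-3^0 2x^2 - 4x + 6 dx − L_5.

Exact integral: ∫_-3^0 f(x) dx = 54.
L_5 = 63.36.
Error = 54 − 63.36 = -9.36.

-9.36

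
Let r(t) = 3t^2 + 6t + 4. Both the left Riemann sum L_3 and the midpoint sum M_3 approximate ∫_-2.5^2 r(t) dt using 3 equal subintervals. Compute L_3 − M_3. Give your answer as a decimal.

L_3 = 24.75.
M_3 = 32.34375.
L_3 − M_3 = -7.59375.

-7.59375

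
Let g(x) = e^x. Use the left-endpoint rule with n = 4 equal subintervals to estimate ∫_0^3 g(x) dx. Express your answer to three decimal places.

12.815

Δx = (3 − 0)/4 = 0.75.
Left endpoints: 0, 0.75, 1.5, 2.25.
g(0) ≈ 1.000, g(0.75) ≈ 2.117, g(1.5) ≈ 4.482, g(2.25) ≈ 9.488.
Sum = Δx · [g(0) + g(0.75) + g(1.5) + g(2.25)].
Sum ≈ 12.815.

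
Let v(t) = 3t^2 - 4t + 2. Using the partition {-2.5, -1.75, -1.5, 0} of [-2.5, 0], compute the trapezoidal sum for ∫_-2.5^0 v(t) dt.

Subinterval widths: 0.75, 0.25, 1.5.
v(-2.5) = 30.75, v(-1.75) = 18.1875, v(-1.5) = 14.75, v(0) = 2.
On each subinterval the trapezoid contributes (Δt_i/2)·[v(t_{i-1}) + v(t_i)].
Sum = 35.03125.

35.03125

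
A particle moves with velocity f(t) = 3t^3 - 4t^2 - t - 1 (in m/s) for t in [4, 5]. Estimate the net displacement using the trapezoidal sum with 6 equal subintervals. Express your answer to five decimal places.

190.08565

Δt = (5 − 4)/6 = 1/6.
f(4) = 123, f(25/6) = 10253/72, f(13/3) = 491/3, f(4.5) = 186.875, f(14/3) = 1909/9, f(29/6) = 5747/24, f(5) = 269.
T_6 = (Δt/2)·[f(t_0) + 2f(t_1) + ... + 2f(t_{5}) + f(t_6)].
Sum ≈ 190.08565.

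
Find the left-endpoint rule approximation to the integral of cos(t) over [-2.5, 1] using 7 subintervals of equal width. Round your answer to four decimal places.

1.0745

Δt = (1 − (-2.5))/7 = 0.5.
Left endpoints: -2.5, -2, -1.5, -1, -0.5, 0, 0.5.
f(-2.5) ≈ -0.8011, f(-2) ≈ -0.4161, f(-1.5) ≈ 0.0707, f(-1) ≈ 0.5403, f(-0.5) ≈ 0.8776, f(0) ≈ 1.0000, f(0.5) ≈ 0.8776.
Sum = Δt · [f(-2.5) + f(-2) + f(-1.5) + ...].
Sum ≈ 1.0745.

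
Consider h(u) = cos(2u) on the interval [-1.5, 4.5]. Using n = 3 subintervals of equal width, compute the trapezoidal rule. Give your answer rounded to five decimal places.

-0.25319

Δu = (4.5 − (-1.5))/3 = 2.
h(-1.5) ≈ -0.98999, h(0.5) ≈ 0.54030, h(2.5) ≈ 0.28366, h(4.5) ≈ -0.91113.
T_3 = (Δu/2)·[h(u_0) + 2h(u_1) + 2h(u_2) + h(u_3)].
Sum ≈ -0.25319.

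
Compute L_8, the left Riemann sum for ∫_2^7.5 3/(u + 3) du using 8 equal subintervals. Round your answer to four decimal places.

2.3375

Δu = (7.5 − 2)/8 = 0.6875.
Left endpoints: 2, 2.6875, 3.375, 4.0625, 4.75, 5.4375, 6.125, 6.8125.
f(2) = 0.6, f(2.6875) = 48/91, f(3.375) = 8/17, f(4.0625) = 48/113, f(4.75) = 12/31, f(5.4375) = 16/45, f(6.125) = 24/73, f(6.8125) = 48/157.
Sum = Δu · [f(2) + f(2.6875) + f(3.375) + ...].
Sum ≈ 2.3375.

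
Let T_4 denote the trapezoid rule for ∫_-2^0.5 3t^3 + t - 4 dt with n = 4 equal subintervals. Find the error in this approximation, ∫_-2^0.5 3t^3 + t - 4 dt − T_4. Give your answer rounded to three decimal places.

1.099

Exact integral: ∫_-2^0.5 f(t) dt = -23.828125.
T_4 ≈ -24.92676.
Error ≈ -23.828125 − (-24.92676) ≈ 1.099.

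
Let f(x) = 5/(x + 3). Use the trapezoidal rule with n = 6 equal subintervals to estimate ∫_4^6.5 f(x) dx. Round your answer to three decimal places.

Δx = (6.5 − 4)/6 = 5/12.
f(4) = 5/7, f(53/12) = 60/89, f(29/6) = 30/47, f(5.25) = 20/33, f(17/3) = 15/26, f(73/12) = 60/109, f(6.5) = 10/19.
T_6 = (Δx/2)·[f(x_0) + 2f(x_1) + ... + 2f(x_{5}) + f(x_6)].
Sum ≈ 1.528.

1.528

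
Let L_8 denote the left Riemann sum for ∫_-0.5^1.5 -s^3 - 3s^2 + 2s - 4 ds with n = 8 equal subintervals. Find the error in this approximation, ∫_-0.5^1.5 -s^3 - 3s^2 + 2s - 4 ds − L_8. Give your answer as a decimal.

Exact integral: ∫_-0.5^1.5 f(s) ds = -10.75.
L_8 = -10.15625.
Error = -10.75 − (-10.15625) = -0.59375.

-0.59375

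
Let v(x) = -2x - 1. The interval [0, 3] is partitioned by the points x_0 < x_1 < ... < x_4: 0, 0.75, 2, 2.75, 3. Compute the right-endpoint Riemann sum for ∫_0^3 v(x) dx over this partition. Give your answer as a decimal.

-14.75

Subinterval widths: 0.75, 1.25, 0.75, 0.25.
Right endpoints: 0.75, 2, 2.75, 3.
v(0.75) = -2.5, v(2) = -5, v(2.75) = -6.5, v(3) = -7.
Sum = Σ Δx_i · v(x_i).
Sum = -14.75.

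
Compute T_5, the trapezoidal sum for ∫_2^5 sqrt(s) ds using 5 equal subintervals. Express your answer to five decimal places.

5.56405

Δs = (5 − 2)/5 = 0.6.
f(2) ≈ 1.41421, f(2.6) ≈ 1.61245, f(3.2) ≈ 1.78885, f(3.8) ≈ 1.94936, f(4.4) ≈ 2.09762, f(5) ≈ 2.23607.
T_5 = (Δs/2)·[f(s_0) + 2f(s_1) + ... + 2f(s_{4}) + f(s_5)].
Sum ≈ 5.56405.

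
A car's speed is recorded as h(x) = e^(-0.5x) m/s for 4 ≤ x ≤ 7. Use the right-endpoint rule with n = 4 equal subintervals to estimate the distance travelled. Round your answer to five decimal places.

Δx = (7 − 4)/4 = 0.75.
Right endpoints: 4.75, 5.5, 6.25, 7.
h(4.75) ≈ 0.09301, h(5.5) ≈ 0.06393, h(6.25) ≈ 0.04394, h(7) ≈ 0.03020.
Sum = Δx · [h(4.75) + h(5.5) + h(6.25) + h(7)].
Sum ≈ 0.17331.

0.17331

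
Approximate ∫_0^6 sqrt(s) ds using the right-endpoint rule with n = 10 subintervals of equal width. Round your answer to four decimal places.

Δs = (6 − 0)/10 = 0.6.
Right endpoints: 0.6, 1.2, 1.8, 2.4, 3, 3.6, 4.2, 4.8, 5.4, 6.
f(0.6) ≈ 0.7746, f(1.2) ≈ 1.0954, f(1.8) ≈ 1.3416, f(2.4) ≈ 1.5492, f(3) ≈ 1.7321, f(3.6) ≈ 1.8974, f(4.2) ≈ 2.0494, f(4.8) ≈ 2.1909, f(5.4) ≈ 2.3238, f(6) ≈ 2.4495.
Sum = Δs · [f(0.6) + f(1.2) + f(1.8) + ...].
Sum ≈ 10.4423.

10.4423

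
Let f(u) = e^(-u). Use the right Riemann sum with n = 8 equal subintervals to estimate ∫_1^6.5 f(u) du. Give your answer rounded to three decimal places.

Δu = (6.5 − 1)/8 = 0.6875.
Right endpoints: 1.6875, 2.375, 3.0625, 3.75, 4.4375, 5.125, 5.8125, 6.5.
f(1.6875) ≈ 0.185, f(2.375) ≈ 0.093, f(3.0625) ≈ 0.047, f(3.75) ≈ 0.024, f(4.4375) ≈ 0.012, f(5.125) ≈ 0.006, f(5.8125) ≈ 0.003, f(6.5) ≈ 0.002.
Sum = Δu · [f(1.6875) + f(2.375) + f(3.0625) + ...].
Sum ≈ 0.255.

0.255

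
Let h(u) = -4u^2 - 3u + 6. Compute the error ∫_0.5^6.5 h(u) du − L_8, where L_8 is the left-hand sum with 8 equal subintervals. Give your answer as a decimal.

-67.5

Exact integral: ∫_0.5^6.5 h(u) du = -393.
L_8 = -325.5.
Error = -393 − (-325.5) = -67.5.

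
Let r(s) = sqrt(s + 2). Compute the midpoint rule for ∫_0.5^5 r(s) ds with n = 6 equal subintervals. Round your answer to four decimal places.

Δs = (5 − 0.5)/6 = 0.75.
Midpoints: 0.875, 1.625, 2.375, 3.125, 3.875, 4.625.
r(0.875) ≈ 1.6956, r(1.625) ≈ 1.9039, r(2.375) ≈ 2.0917, r(3.125) ≈ 2.2638, r(3.875) ≈ 2.4238, r(4.625) ≈ 2.5739.
Sum = Δs · [r(0.875) + r(1.625) + r(2.375) + ...].
Sum ≈ 9.7146.

9.7146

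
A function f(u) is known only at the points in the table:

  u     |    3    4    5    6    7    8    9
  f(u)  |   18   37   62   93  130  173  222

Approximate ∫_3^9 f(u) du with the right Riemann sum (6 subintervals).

Δu = 1.
Sum = 1·[37 + 62 + 93 + 130 + 173 + 222] = 717.

717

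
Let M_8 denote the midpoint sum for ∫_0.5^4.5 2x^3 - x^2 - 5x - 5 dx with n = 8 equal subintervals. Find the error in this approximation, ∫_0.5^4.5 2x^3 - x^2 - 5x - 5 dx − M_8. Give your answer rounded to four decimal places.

Exact integral: ∫_0.5^4.5 f(x) dx ≈ 104.666667.
M_8 = 103.5.
Error ≈ 104.666667 − 103.5 ≈ 1.1667.

1.1667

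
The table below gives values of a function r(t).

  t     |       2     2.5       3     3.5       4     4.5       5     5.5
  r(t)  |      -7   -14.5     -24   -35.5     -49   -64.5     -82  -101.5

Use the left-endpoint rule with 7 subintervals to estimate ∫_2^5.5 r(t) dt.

Δt = 0.5.
Sum = 0.5·[(-7) + (-14.5) + (-24) + (-35.5) + (-49) + (-64.5) + (-82)] = -138.25.

-138.25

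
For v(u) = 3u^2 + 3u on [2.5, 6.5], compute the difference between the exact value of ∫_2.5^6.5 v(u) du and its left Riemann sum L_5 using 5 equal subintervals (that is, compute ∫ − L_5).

46.72

Exact integral: ∫_2.5^6.5 v(u) du = 313.
L_5 = 266.28.
Error = 313 − 266.28 = 46.72.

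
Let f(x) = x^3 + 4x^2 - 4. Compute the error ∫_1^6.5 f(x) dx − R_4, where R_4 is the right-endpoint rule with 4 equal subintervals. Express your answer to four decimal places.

Exact integral: ∫_1^6.5 f(x) dx ≈ 788.848958.
R_4 ≈ 1116.833008.
Error ≈ 788.848958 − 1116.833008 ≈ -327.9840.

-327.9840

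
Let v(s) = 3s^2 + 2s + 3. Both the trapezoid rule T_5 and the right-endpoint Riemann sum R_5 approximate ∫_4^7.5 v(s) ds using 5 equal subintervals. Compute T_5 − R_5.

-44.7125

T_5 = 409.4825.
R_5 = 454.195.
T_5 − R_5 = -44.7125.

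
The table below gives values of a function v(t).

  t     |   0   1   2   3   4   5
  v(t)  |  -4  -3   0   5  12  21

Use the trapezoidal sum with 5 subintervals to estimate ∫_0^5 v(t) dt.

Δt = 1.
T_5 = (1/2)·[(-4) + 2·(-3) + 2·0 + 2·5 + 2·12 + 21] = 22.5.

22.5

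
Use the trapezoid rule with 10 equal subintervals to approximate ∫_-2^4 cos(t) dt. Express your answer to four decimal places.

0.1479

Δt = (4 − (-2))/10 = 0.6.
f(-2) ≈ -0.4161, f(-1.4) ≈ 0.1700, f(-0.8) ≈ 0.6967, f(-0.2) ≈ 0.9801, f(0.4) ≈ 0.9211, f(1) ≈ 0.5403, f(1.6) ≈ -0.0292, f(2.2) ≈ -0.5885, f(2.8) ≈ -0.9422, f(3.4) ≈ -0.9668, f(4) ≈ -0.6536.
T_10 = (Δt/2)·[f(t_0) + 2f(t_1) + ... + 2f(t_{9}) + f(t_10)].
Sum ≈ 0.1479.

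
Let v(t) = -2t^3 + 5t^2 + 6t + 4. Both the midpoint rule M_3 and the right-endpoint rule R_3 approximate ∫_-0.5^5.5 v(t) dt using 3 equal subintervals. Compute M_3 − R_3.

207

M_3 = -46.
R_3 = -253.
M_3 − R_3 = 207.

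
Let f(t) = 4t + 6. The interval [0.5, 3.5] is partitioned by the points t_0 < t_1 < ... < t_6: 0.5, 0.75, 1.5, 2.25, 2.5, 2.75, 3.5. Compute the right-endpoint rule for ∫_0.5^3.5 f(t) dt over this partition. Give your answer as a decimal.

45.75

Subinterval widths: 0.25, 0.75, 0.75, 0.25, 0.25, 0.75.
Right endpoints: 0.75, 1.5, 2.25, 2.5, 2.75, 3.5.
f(0.75) = 9, f(1.5) = 12, f(2.25) = 15, f(2.5) = 16, f(2.75) = 17, f(3.5) = 20.
Sum = Σ Δt_i · f(t_i).
Sum = 45.75.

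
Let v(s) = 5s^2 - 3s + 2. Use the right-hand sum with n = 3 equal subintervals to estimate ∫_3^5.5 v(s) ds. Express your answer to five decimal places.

248.00926

Δs = (5.5 − 3)/3 = 5/6.
Right endpoints: 23/6, 14/3, 5.5.
v(23/6) = 2303/36, v(14/3) = 872/9, v(5.5) = 136.75.
Sum = Δs · [v(23/6) + v(14/3) + v(5.5)].
Sum ≈ 248.00926.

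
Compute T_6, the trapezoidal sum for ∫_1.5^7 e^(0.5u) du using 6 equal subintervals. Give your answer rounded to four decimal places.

Δu = (7 − 1.5)/6 = 11/12.
f(1.5) ≈ 2.1170, f(29/12) ≈ 3.3479, f(10/3) ≈ 5.2945, f(4.25) ≈ 8.3729, f(31/6) ≈ 13.2412, f(73/12) ≈ 20.9401, f(7) ≈ 33.1155.
T_6 = (Δu/2)·[f(u_0) + 2f(u_1) + ... + 2f(u_{5}) + f(u_6)].
Sum ≈ 63.0784.

63.0784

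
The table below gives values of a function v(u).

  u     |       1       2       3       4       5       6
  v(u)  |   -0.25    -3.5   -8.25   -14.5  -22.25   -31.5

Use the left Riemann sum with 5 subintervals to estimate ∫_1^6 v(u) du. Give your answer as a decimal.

-48.75

Δu = 1.
Sum = 1·[(-0.25) + (-3.5) + (-8.25) + (-14.5) + (-22.25)] = -48.75.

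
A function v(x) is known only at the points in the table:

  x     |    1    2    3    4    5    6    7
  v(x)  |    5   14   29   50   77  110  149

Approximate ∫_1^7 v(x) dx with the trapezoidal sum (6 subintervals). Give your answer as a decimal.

357

Δx = 1.
T_6 = (1/2)·[5 + 2·14 + 2·29 + 2·50 + 2·77 + 2·110 + 149] = 357.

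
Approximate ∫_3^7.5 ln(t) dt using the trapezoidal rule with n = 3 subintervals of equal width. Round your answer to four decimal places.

Δt = (7.5 − 3)/3 = 1.5.
f(3) ≈ 1.0986, f(4.5) ≈ 1.5041, f(6) ≈ 1.7918, f(7.5) ≈ 2.0149.
T_3 = (Δt/2)·[f(t_0) + 2f(t_1) + 2f(t_2) + f(t_3)].
Sum ≈ 7.2789.

7.2789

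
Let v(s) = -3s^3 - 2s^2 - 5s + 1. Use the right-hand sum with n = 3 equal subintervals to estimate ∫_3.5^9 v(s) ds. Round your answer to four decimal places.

Δs = (9 − 3.5)/3 = 11/6.
Right endpoints: 16/3, 43/6, 9.
v(16/3) = -1613/3, v(43/6) = -89411/72, v(9) = -2393.
Sum = Δs · [v(16/3) + v(43/6) + v(9)].
Sum ≈ -7649.5579.

-7649.5579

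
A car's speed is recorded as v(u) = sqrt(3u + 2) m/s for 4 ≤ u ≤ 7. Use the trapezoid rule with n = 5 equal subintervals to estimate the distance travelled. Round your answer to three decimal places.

Δu = (7 − 4)/5 = 0.6.
v(4) ≈ 3.742, v(4.6) ≈ 3.975, v(5.2) ≈ 4.195, v(5.8) ≈ 4.405, v(6.4) ≈ 4.604, v(7) ≈ 4.796.
T_5 = (Δu/2)·[v(u_0) + 2v(u_1) + ... + 2v(u_{4}) + v(u_5)].
Sum ≈ 12.869.

12.869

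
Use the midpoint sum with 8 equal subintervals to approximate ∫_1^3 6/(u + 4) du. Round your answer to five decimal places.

Δu = (3 − 1)/8 = 0.25.
Midpoints: 1.125, 1.375, 1.625, 1.875, 2.125, 2.375, 2.625, 2.875.
f(1.125) = 48/41, f(1.375) = 48/43, f(1.625) = 16/15, f(1.875) = 48/47, f(2.125) = 48/49, f(2.375) = 16/17, f(2.625) = 48/53, f(2.875) = 48/55.
Sum = Δu · [f(1.125) + f(1.375) + f(1.625) + ...].
Sum ≈ 2.01853.

2.01853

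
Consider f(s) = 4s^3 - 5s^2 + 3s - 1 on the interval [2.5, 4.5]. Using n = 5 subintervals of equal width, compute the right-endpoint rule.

313.74

Δs = (4.5 − 2.5)/5 = 0.4.
Right endpoints: 2.9, 3.3, 3.7, 4.1, 4.5.
f(2.9) = 63.206, f(3.3) = 98.198, f(3.7) = 144.262, f(4.1) = 202.934, f(4.5) = 275.75.
Sum = Δs · [f(2.9) + f(3.3) + f(3.7) + f(4.1) + f(4.5)].
Sum = 313.74.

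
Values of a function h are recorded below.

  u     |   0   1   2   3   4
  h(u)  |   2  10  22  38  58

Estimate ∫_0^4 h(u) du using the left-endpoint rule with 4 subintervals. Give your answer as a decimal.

Δu = 1.
Sum = 1·[2 + 10 + 22 + 38] = 72.

72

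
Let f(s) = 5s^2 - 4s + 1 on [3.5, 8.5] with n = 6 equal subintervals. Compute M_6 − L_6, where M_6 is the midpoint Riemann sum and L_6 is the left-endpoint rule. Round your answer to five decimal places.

M_6 ≈ 835.6365741.
L_6 ≈ 723.3101852.
M_6 − L_6 ≈ 112.32639.

112.32639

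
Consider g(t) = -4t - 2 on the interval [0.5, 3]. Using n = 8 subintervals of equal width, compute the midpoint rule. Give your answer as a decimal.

-22.5

Δt = (3 − 0.5)/8 = 0.3125.
Midpoints: 0.65625, 0.96875, 1.28125, 1.59375, 1.90625, 2.21875, 2.53125, 2.84375.
g(0.65625) = -4.625, g(0.96875) = -5.875, g(1.28125) = -7.125, g(1.59375) = -8.375, g(1.90625) = -9.625, g(2.21875) = -10.875, g(2.53125) = -12.125, g(2.84375) = -13.375.
Sum = Δt · [g(0.65625) + g(0.96875) + g(1.28125) + ...].
Sum = -22.5.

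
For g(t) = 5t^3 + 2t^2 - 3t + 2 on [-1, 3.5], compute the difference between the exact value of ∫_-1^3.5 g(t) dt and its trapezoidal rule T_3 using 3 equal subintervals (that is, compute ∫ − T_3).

-35.015625

Exact integral: ∫_-1^3.5 g(t) dt = 207.703125.
T_3 = 242.71875.
Error = 207.703125 − 242.71875 = -35.015625.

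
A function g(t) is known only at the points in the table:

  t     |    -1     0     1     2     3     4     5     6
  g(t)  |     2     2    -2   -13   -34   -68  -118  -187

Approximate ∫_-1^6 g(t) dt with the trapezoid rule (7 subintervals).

-325.5

Δt = 1.
T_7 = (1/2)·[2 + 2·2 + 2·(-2) + 2·(-13) + 2·(-34) + 2·(-68) + 2·(-118) + (-187)] = -325.5.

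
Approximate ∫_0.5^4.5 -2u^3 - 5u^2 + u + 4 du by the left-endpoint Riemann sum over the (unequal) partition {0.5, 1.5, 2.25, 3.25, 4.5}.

-190.9921875

Subinterval widths: 1, 0.75, 1, 1.25.
Left endpoints: 0.5, 1.5, 2.25, 3.25.
f(0.5) = 3, f(1.5) = -12.5, f(2.25) = -41.84375, f(3.25) = -114.21875.
Sum = Σ Δu_i · f(u_i).
Sum = -190.9921875.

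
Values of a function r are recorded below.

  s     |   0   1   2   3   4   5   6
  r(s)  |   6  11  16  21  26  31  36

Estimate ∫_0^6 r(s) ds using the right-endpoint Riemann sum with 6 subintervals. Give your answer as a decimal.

141

Δs = 1.
Sum = 1·[11 + 16 + 21 + 26 + 31 + 36] = 141.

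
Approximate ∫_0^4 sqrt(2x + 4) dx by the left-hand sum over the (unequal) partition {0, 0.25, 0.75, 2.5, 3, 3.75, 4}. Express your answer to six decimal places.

10.384273

Subinterval widths: 0.25, 0.5, 1.75, 0.5, 0.75, 0.25.
Left endpoints: 0, 0.25, 0.75, 2.5, 3, 3.75.
f(0) ≈ 2.000000, f(0.25) ≈ 2.121320, f(0.75) ≈ 2.345208, f(2.5) ≈ 3.000000, f(3) ≈ 3.162278, f(3.75) ≈ 3.391165.
Sum = Σ Δx_i · f(x_i).
Sum ≈ 10.384273.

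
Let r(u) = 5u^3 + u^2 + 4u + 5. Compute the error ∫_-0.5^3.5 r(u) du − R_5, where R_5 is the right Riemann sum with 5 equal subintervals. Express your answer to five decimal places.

Exact integral: ∫_-0.5^3.5 r(u) du ≈ 245.8333333.
R_5 = 353.06.
Error ≈ 245.8333333 − 353.06 ≈ -107.22667.

-107.22667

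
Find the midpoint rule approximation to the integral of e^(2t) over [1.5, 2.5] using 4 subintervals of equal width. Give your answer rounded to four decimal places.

Δt = (2.5 − 1.5)/4 = 0.25.
Midpoints: 1.625, 1.875, 2.125, 2.375.
f(1.625) ≈ 25.7903, f(1.875) ≈ 42.5211, f(2.125) ≈ 70.1054, f(2.375) ≈ 115.5843.
Sum = Δt · [f(1.625) + f(1.875) + f(2.125) + f(2.375)].
Sum ≈ 63.5003.

63.5003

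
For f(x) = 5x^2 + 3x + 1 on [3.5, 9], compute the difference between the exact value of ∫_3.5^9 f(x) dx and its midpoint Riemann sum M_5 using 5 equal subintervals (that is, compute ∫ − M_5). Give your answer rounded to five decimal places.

2.77292

Exact integral: ∫_3.5^9 f(x) dx ≈ 1252.1666667.
M_5 = 1249.39375.
Error ≈ 1252.1666667 − 1249.39375 ≈ 2.77292.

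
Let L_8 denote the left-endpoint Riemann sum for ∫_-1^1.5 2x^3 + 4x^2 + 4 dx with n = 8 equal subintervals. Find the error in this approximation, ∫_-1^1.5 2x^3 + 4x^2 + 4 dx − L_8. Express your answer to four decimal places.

1.9246

Exact integral: ∫_-1^1.5 f(x) dx ≈ 17.864583.
L_8 ≈ 15.939941.
Error ≈ 17.864583 − 15.939941 ≈ 1.9246.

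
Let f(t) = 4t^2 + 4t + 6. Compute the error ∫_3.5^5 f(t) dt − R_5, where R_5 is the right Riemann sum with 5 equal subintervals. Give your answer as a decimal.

Exact integral: ∫_3.5^5 f(t) dt = 144.
R_5 = 152.64.
Error = 144 − 152.64 = -8.64.

-8.64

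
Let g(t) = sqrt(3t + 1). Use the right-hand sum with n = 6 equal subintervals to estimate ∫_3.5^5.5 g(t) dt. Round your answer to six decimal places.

Δt = (5.5 − 3.5)/6 = 1/3.
Right endpoints: 23/6, 25/6, 4.5, 29/6, 31/6, 5.5.
g(23/6) ≈ 3.535534, g(25/6) ≈ 3.674235, g(4.5) ≈ 3.807887, g(29/6) ≈ 3.937004, g(31/6) ≈ 4.062019, g(5.5) ≈ 4.183300.
Sum = Δt · [g(23/6) + g(25/6) + g(4.5) + ...].
Sum ≈ 7.733326.

7.733326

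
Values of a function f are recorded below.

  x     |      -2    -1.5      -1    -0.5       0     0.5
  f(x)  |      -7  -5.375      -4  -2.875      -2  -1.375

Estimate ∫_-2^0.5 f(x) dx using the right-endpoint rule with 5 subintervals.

Δx = 0.5.
Sum = 0.5·[(-5.375) + (-4) + (-2.875) + (-2) + (-1.375)] = -7.8125.

-7.8125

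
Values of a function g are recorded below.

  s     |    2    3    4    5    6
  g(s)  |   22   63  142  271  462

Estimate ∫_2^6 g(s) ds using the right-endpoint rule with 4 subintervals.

Δs = 1.
Sum = 1·[63 + 142 + 271 + 462] = 938.

938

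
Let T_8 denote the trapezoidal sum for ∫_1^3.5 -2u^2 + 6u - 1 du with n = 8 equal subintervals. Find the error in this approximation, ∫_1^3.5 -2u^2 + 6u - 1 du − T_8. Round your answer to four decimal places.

0.0814

Exact integral: ∫_1^3.5 f(u) du ≈ 3.333333.
T_8 ≈ 3.251953.
Error ≈ 3.333333 − 3.251953 ≈ 0.0814.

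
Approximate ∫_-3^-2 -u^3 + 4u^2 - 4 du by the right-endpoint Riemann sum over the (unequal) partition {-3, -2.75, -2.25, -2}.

30.58203125

Subinterval widths: 0.25, 0.5, 0.25.
Right endpoints: -2.75, -2.25, -2.
f(-2.75) = 47.046875, f(-2.25) = 27.640625, f(-2) = 20.
Sum = Σ Δu_i · f(u_i).
Sum = 30.58203125.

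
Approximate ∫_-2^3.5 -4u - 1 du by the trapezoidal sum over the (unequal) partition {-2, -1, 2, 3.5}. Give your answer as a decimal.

Subinterval widths: 1, 3, 1.5.
f(-2) = 7, f(-1) = 3, f(2) = -9, f(3.5) = -15.
On each subinterval the trapezoid contributes (Δu_i/2)·[f(u_{i-1}) + f(u_i)].
Sum = -22.

-22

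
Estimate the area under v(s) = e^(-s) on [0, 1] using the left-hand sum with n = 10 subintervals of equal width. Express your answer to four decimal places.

Δs = (1 − 0)/10 = 0.1.
Left endpoints: 0, 0.1, 0.2, 0.3, 0.4, 0.5, 0.6, 0.7, 0.8, 0.9.
v(0) ≈ 1.0000, v(0.1) ≈ 0.9048, v(0.2) ≈ 0.8187, v(0.3) ≈ 0.7408, v(0.4) ≈ 0.6703, v(0.5) ≈ 0.6065, v(0.6) ≈ 0.5488, v(0.7) ≈ 0.4966, v(0.8) ≈ 0.4493, v(0.9) ≈ 0.4066.
Sum = Δs · [v(0) + v(0.1) + v(0.2) + ...].
Sum ≈ 0.6643.

0.6643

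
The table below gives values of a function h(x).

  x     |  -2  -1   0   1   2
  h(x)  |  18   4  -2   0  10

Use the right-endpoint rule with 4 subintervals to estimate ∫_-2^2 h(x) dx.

Δx = 1.
Sum = 1·[4 + (-2) + 0 + 10] = 12.

12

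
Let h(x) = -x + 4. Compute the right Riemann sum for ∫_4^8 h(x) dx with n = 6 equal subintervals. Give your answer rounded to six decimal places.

Δx = (8 − 4)/6 = 2/3.
Right endpoints: 14/3, 16/3, 6, 20/3, 22/3, 8.
h(14/3) = -2/3, h(16/3) = -4/3, h(6) = -2, h(20/3) = -8/3, h(22/3) = -10/3, h(8) = -4.
Sum = Δx · [h(14/3) + h(16/3) + h(6) + ...].
Sum ≈ -9.333333.

-9.333333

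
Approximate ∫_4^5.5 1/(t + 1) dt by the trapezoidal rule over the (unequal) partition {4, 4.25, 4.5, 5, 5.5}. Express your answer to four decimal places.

0.2626

Subinterval widths: 0.25, 0.25, 0.5, 0.5.
f(4) = 0.2, f(4.25) = 4/21, f(4.5) = 2/11, f(5) = 1/6, f(5.5) = 2/13.
On each subinterval the trapezoid contributes (Δt_i/2)·[f(t_{i-1}) + f(t_i)].
Sum ≈ 0.2626.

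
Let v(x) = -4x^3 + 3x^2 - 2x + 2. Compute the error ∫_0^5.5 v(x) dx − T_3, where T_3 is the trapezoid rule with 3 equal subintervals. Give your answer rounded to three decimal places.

92.431

Exact integral: ∫_0^5.5 v(x) dx = -767.9375.
T_3 ≈ -860.36806.
Error ≈ -767.9375 − (-860.36806) ≈ 92.431.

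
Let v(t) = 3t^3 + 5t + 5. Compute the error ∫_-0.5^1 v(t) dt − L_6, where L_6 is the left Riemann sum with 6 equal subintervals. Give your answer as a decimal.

1.32421875

Exact integral: ∫_-0.5^1 v(t) dt = 10.078125.
L_6 = 8.75390625.
Error = 10.078125 − 8.75390625 = 1.32421875.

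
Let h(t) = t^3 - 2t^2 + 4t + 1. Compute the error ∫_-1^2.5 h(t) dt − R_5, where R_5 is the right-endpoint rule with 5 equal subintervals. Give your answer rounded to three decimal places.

Exact integral: ∫_-1^2.5 h(t) dt ≈ 12.43229.
R_5 = 19.5475.
Error ≈ 12.43229 − 19.5475 ≈ -7.115.

-7.115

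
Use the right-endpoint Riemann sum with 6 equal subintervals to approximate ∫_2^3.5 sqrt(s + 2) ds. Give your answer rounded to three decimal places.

Δs = (3.5 − 2)/6 = 0.25.
Right endpoints: 2.25, 2.5, 2.75, 3, 3.25, 3.5.
f(2.25) ≈ 2.062, f(2.5) ≈ 2.121, f(2.75) ≈ 2.179, f(3) ≈ 2.236, f(3.25) ≈ 2.291, f(3.5) ≈ 2.345.
Sum = Δs · [f(2.25) + f(2.5) + f(2.75) + ...].
Sum ≈ 3.309.

3.309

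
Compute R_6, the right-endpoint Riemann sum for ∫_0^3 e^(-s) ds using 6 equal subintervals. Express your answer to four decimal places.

0.7324

Δs = (3 − 0)/6 = 0.5.
Right endpoints: 0.5, 1, 1.5, 2, 2.5, 3.
f(0.5) ≈ 0.6065, f(1) ≈ 0.3679, f(1.5) ≈ 0.2231, f(2) ≈ 0.1353, f(2.5) ≈ 0.0821, f(3) ≈ 0.0498.
Sum = Δs · [f(0.5) + f(1) + f(1.5) + ...].
Sum ≈ 0.7324.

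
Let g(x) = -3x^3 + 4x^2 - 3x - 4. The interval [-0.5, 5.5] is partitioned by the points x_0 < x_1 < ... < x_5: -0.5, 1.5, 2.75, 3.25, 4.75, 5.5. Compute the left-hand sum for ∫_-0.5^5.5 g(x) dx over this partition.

-335.33984375

Subinterval widths: 2, 1.25, 0.5, 1.5, 0.75.
Left endpoints: -0.5, 1.5, 2.75, 3.25, 4.75.
g(-0.5) = -1.125, g(1.5) = -9.625, g(2.75) = -44.390625, g(3.25) = -74.484375, g(4.75) = -249.515625.
Sum = Σ Δx_i · g(x_i).
Sum = -335.33984375.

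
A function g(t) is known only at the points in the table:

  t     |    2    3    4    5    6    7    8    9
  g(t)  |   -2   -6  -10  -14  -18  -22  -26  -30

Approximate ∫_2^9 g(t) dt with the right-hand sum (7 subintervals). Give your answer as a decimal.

Δt = 1.
Sum = 1·[(-6) + (-10) + (-14) + (-18) + (-22) + (-26) + (-30)] = -126.

-126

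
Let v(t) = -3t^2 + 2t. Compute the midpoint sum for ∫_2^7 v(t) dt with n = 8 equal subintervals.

Δt = (7 − 2)/8 = 0.625.
Midpoints: 2.3125, 2.9375, 3.5625, 4.1875, 4.8125, 5.4375, 6.0625, 6.6875.
v(2.3125) = -11.41796875, v(2.9375) = -20.01171875, v(3.5625) = -30.94921875, v(4.1875) = -44.23046875, v(4.8125) = -59.85546875, v(5.4375) = -77.82421875, v(6.0625) = -98.13671875, v(6.6875) = -120.79296875.
Sum = Δt · [v(2.3125) + v(2.9375) + v(3.5625) + ...].
Sum = -289.51171875.

-289.51171875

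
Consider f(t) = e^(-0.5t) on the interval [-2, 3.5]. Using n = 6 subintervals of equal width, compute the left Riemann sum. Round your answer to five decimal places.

Δt = (3.5 − (-2))/6 = 11/12.
Left endpoints: -2, -13/12, -1/6, 0.75, 5/3, 31/12.
f(-2) ≈ 2.71828, f(-13/12) ≈ 1.71887, f(-1/6) ≈ 1.08690, f(0.75) ≈ 0.68729, f(5/3) ≈ 0.43460, f(31/12) ≈ 0.27481.
Sum = Δt · [f(-2) + f(-13/12) + f(-1/6) + ...].
Sum ≈ 6.34403.

6.34403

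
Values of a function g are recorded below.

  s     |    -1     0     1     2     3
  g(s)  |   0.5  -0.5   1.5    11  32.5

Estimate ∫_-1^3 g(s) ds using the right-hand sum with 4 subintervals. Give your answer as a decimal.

Δs = 1.
Sum = 1·[(-0.5) + 1.5 + 11 + 32.5] = 44.5.

44.5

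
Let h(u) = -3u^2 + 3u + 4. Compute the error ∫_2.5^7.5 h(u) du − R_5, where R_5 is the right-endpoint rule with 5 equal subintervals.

70

Exact integral: ∫_2.5^7.5 h(u) du = -311.25.
R_5 = -381.25.
Error = -311.25 − (-381.25) = 70.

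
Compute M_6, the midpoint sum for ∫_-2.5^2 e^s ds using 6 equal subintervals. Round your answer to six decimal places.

7.138483

Δs = (2 − (-2.5))/6 = 0.75.
Midpoints: -2.125, -1.375, -0.625, 0.125, 0.875, 1.625.
f(-2.125) ≈ 0.119433, f(-1.375) ≈ 0.252840, f(-0.625) ≈ 0.535261, f(0.125) ≈ 1.133148, f(0.875) ≈ 2.398875, f(1.625) ≈ 5.078419.
Sum = Δs · [f(-2.125) + f(-1.375) + f(-0.625) + ...].
Sum ≈ 7.138483.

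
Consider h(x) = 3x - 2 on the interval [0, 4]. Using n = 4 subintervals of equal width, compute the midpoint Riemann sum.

Δx = (4 − 0)/4 = 1.
Midpoints: 0.5, 1.5, 2.5, 3.5.
h(0.5) = -0.5, h(1.5) = 2.5, h(2.5) = 5.5, h(3.5) = 8.5.
Sum = Δx · [h(0.5) + h(1.5) + h(2.5) + h(3.5)].
Sum = 16.

16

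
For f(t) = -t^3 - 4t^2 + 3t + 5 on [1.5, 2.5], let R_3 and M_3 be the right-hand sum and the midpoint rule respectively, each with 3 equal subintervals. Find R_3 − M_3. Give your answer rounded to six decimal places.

R_3 ≈ -18.22685185.
M_3 ≈ -13.74074074.
R_3 − M_3 ≈ -4.486111.

-4.486111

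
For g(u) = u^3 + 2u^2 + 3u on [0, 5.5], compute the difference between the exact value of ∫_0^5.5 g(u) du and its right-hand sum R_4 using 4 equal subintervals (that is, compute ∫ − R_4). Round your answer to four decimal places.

Exact integral: ∫_0^5.5 g(u) du ≈ 385.057292.
R_4 ≈ 570.141602.
Error ≈ 385.057292 − 570.141602 ≈ -185.0843.

-185.0843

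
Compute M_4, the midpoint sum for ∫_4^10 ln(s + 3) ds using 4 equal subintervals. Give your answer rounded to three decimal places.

13.729

Δs = (10 − 4)/4 = 1.5.
Midpoints: 4.75, 6.25, 7.75, 9.25.
f(4.75) ≈ 2.048, f(6.25) ≈ 2.225, f(7.75) ≈ 2.375, f(9.25) ≈ 2.506.
Sum = Δs · [f(4.75) + f(6.25) + f(7.75) + f(9.25)].
Sum ≈ 13.729.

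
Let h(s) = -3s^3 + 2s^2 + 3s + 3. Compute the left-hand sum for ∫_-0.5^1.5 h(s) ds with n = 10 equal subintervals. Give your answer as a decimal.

Δs = (1.5 − (-0.5))/10 = 0.2.
Left endpoints: -0.5, -0.3, -0.1, 0.1, 0.3, 0.5, 0.7, 0.9, 1.1, 1.3.
h(-0.5) = 2.375, h(-0.3) = 2.361, h(-0.1) = 2.723, h(0.1) = 3.317, h(0.3) = 3.999, h(0.5) = 4.625, h(0.7) = 5.051, h(0.9) = 5.133, h(1.1) = 4.727, h(1.3) = 3.689.
Sum = Δs · [h(-0.5) + h(-0.3) + h(-0.1) + ...].
Sum = 7.6.

7.6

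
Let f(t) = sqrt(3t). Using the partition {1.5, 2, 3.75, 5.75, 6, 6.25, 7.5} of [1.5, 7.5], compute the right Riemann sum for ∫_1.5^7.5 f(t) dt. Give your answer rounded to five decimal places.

23.47351

Subinterval widths: 0.5, 1.75, 2, 0.25, 0.25, 1.25.
Right endpoints: 2, 3.75, 5.75, 6, 6.25, 7.5.
f(2) ≈ 2.44949, f(3.75) ≈ 3.35410, f(5.75) ≈ 4.15331, f(6) ≈ 4.24264, f(6.25) ≈ 4.33013, f(7.5) ≈ 4.74342.
Sum = Σ Δt_i · f(t_i).
Sum ≈ 23.47351.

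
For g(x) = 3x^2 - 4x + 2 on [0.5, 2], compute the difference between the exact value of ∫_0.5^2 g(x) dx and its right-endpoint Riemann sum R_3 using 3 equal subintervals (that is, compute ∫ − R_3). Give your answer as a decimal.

Exact integral: ∫_0.5^2 g(x) dx = 3.375.
R_3 = 4.875.
Error = 3.375 − 4.875 = -1.5.

-1.5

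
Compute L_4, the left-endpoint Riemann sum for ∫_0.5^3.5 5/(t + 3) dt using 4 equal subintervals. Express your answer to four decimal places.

3.3560

Δt = (3.5 − 0.5)/4 = 0.75.
Left endpoints: 0.5, 1.25, 2, 2.75.
f(0.5) = 10/7, f(1.25) = 20/17, f(2) = 1, f(2.75) = 20/23.
Sum = Δt · [f(0.5) + f(1.25) + f(2) + f(2.75)].
Sum ≈ 3.3560.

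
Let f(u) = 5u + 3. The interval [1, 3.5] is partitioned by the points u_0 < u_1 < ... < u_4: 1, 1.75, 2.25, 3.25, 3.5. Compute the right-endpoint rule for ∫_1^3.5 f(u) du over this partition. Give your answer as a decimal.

40.3125

Subinterval widths: 0.75, 0.5, 1, 0.25.
Right endpoints: 1.75, 2.25, 3.25, 3.5.
f(1.75) = 11.75, f(2.25) = 14.25, f(3.25) = 19.25, f(3.5) = 20.5.
Sum = Σ Δu_i · f(u_i).
Sum = 40.3125.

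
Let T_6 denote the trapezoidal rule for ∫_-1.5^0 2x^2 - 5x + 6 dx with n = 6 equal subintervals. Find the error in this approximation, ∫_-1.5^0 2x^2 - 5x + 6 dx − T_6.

Exact integral: ∫_-1.5^0 f(x) dx = 16.875.
T_6 = 16.90625.
Error = 16.875 − 16.90625 = -0.03125.

-0.03125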